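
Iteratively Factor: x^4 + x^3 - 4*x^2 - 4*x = (x + 2)*(x^3 - x^2 - 2*x) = (x - 2)*(x + 2)*(x^2 + x) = (x - 2)*(x + 1)*(x + 2)*(x)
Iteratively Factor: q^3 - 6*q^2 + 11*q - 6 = (q - 2)*(q^2 - 4*q + 3) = (q - 3)*(q - 2)*(q - 1)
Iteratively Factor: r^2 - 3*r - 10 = (r + 2)*(r - 5)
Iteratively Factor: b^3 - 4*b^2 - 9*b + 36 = (b - 3)*(b^2 - b - 12) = (b - 4)*(b - 3)*(b + 3)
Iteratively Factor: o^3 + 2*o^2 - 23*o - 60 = (o + 3)*(o^2 - o - 20) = (o + 3)*(o + 4)*(o - 5)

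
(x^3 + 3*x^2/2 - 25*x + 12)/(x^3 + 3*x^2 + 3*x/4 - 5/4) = 2*(x^2 + 2*x - 24)/(2*x^2 + 7*x + 5)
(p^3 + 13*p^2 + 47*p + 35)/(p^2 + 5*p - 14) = (p^2 + 6*p + 5)/(p - 2)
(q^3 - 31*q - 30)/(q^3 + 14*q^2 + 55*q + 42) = (q^2 - q - 30)/(q^2 + 13*q + 42)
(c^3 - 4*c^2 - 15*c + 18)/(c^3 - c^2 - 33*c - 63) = (c^2 - 7*c + 6)/(c^2 - 4*c - 21)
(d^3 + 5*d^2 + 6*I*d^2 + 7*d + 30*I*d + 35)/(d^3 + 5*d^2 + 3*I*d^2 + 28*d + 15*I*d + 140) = (d - I)/(d - 4*I)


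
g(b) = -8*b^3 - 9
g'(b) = -24*b^2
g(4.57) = -772.55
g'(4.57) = -501.24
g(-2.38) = 98.85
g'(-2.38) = -135.95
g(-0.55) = -7.67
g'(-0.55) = -7.26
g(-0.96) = -1.92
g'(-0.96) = -22.12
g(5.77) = -1545.80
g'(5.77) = -799.03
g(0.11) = -9.01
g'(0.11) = -0.29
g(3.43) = -331.83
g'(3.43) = -282.36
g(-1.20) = 4.82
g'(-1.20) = -34.56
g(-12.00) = 13815.00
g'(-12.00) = -3456.00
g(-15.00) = 26991.00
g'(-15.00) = -5400.00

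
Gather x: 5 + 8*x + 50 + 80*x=88*x + 55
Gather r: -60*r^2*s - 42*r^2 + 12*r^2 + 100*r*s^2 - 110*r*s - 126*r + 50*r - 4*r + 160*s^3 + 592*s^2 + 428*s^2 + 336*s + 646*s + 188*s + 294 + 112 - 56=r^2*(-60*s - 30) + r*(100*s^2 - 110*s - 80) + 160*s^3 + 1020*s^2 + 1170*s + 350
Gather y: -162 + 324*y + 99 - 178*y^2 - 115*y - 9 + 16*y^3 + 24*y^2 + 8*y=16*y^3 - 154*y^2 + 217*y - 72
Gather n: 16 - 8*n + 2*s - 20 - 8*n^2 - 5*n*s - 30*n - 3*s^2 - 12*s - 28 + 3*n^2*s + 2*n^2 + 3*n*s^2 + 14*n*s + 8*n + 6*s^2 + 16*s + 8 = n^2*(3*s - 6) + n*(3*s^2 + 9*s - 30) + 3*s^2 + 6*s - 24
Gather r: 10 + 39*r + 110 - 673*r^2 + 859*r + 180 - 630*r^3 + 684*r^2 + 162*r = -630*r^3 + 11*r^2 + 1060*r + 300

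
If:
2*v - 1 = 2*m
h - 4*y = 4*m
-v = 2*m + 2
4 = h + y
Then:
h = 38/15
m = -5/6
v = -1/3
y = 22/15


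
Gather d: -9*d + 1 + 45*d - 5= 36*d - 4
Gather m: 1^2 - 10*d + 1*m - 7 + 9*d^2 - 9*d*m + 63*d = 9*d^2 + 53*d + m*(1 - 9*d) - 6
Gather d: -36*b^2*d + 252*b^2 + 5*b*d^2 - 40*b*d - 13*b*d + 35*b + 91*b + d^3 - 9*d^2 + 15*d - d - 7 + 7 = 252*b^2 + 126*b + d^3 + d^2*(5*b - 9) + d*(-36*b^2 - 53*b + 14)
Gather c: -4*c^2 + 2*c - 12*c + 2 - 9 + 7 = -4*c^2 - 10*c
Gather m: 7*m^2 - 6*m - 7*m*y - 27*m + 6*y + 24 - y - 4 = 7*m^2 + m*(-7*y - 33) + 5*y + 20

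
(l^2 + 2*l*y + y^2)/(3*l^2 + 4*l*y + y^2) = (l + y)/(3*l + y)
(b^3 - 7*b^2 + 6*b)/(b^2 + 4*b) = (b^2 - 7*b + 6)/(b + 4)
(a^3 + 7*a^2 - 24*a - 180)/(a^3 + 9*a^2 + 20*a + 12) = (a^2 + a - 30)/(a^2 + 3*a + 2)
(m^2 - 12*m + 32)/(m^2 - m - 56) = (m - 4)/(m + 7)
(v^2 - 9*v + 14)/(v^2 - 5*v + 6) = (v - 7)/(v - 3)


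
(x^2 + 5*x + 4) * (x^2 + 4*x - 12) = x^4 + 9*x^3 + 12*x^2 - 44*x - 48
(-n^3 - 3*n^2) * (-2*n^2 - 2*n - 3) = 2*n^5 + 8*n^4 + 9*n^3 + 9*n^2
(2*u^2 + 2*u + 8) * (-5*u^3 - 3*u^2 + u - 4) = -10*u^5 - 16*u^4 - 44*u^3 - 30*u^2 - 32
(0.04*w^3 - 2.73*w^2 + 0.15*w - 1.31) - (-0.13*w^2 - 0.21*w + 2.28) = 0.04*w^3 - 2.6*w^2 + 0.36*w - 3.59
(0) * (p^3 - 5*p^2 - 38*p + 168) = 0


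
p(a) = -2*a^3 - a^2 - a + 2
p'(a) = -6*a^2 - 2*a - 1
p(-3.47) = 76.99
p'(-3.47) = -66.31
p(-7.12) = 680.31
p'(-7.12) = -290.93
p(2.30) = -29.92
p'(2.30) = -37.34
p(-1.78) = 11.89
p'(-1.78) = -16.45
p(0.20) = 1.74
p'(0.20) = -1.64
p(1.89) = -16.96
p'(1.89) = -26.21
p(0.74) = -0.10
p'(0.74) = -5.77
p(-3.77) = 98.72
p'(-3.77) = -78.74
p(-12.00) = 3326.00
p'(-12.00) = -841.00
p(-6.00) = 404.00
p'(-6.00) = -205.00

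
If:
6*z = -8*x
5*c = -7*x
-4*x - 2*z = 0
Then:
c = 0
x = 0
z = 0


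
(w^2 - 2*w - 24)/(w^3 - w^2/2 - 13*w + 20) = 2*(w - 6)/(2*w^2 - 9*w + 10)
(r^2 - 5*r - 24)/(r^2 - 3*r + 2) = (r^2 - 5*r - 24)/(r^2 - 3*r + 2)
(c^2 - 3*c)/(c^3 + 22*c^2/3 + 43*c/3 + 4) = 3*c*(c - 3)/(3*c^3 + 22*c^2 + 43*c + 12)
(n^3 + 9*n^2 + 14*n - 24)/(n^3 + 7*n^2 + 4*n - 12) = (n + 4)/(n + 2)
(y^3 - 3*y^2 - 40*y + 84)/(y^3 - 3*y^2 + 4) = (y^2 - y - 42)/(y^2 - y - 2)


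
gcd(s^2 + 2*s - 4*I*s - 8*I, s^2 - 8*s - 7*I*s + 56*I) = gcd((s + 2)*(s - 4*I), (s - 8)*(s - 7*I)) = 1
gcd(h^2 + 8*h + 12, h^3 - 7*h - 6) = h + 2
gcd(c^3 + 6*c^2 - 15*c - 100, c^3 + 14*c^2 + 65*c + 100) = c^2 + 10*c + 25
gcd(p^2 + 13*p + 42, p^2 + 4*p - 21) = p + 7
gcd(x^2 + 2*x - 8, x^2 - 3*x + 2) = x - 2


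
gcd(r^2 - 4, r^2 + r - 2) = r + 2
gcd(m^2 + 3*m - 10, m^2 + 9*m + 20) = m + 5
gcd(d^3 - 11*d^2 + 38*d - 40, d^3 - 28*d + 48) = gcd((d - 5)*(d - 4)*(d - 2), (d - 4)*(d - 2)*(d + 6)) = d^2 - 6*d + 8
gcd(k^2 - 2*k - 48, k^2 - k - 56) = k - 8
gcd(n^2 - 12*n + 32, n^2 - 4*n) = n - 4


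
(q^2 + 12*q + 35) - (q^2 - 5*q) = 17*q + 35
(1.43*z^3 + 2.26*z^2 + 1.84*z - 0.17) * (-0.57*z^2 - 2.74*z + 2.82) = -0.8151*z^5 - 5.2064*z^4 - 3.2086*z^3 + 1.4285*z^2 + 5.6546*z - 0.4794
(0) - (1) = -1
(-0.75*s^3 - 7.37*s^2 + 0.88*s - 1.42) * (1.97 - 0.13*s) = 0.0975*s^4 - 0.5194*s^3 - 14.6333*s^2 + 1.9182*s - 2.7974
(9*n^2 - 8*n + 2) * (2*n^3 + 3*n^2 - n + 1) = 18*n^5 + 11*n^4 - 29*n^3 + 23*n^2 - 10*n + 2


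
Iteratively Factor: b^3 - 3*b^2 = (b)*(b^2 - 3*b) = b*(b - 3)*(b)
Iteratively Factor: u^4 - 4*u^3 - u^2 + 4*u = (u - 4)*(u^3 - u) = (u - 4)*(u - 1)*(u^2 + u) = (u - 4)*(u - 1)*(u + 1)*(u)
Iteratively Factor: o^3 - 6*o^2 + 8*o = (o - 4)*(o^2 - 2*o) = o*(o - 4)*(o - 2)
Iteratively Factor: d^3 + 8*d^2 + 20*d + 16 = (d + 2)*(d^2 + 6*d + 8) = (d + 2)*(d + 4)*(d + 2)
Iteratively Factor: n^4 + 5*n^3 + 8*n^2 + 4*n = (n + 1)*(n^3 + 4*n^2 + 4*n) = (n + 1)*(n + 2)*(n^2 + 2*n) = n*(n + 1)*(n + 2)*(n + 2)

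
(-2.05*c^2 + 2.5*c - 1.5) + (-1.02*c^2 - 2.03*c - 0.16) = -3.07*c^2 + 0.47*c - 1.66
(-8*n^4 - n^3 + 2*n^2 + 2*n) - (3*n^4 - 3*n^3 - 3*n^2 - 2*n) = -11*n^4 + 2*n^3 + 5*n^2 + 4*n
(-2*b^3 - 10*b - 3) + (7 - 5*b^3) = -7*b^3 - 10*b + 4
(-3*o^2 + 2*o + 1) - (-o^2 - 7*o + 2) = -2*o^2 + 9*o - 1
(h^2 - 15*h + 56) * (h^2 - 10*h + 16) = h^4 - 25*h^3 + 222*h^2 - 800*h + 896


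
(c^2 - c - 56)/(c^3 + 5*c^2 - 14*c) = (c - 8)/(c*(c - 2))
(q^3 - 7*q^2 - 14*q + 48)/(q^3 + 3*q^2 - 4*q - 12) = (q - 8)/(q + 2)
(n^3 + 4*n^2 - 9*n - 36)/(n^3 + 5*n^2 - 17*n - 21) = (n^2 + 7*n + 12)/(n^2 + 8*n + 7)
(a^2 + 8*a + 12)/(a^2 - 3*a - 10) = (a + 6)/(a - 5)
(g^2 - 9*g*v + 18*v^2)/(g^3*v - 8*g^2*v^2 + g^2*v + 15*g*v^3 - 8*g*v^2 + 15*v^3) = (-g + 6*v)/(v*(-g^2 + 5*g*v - g + 5*v))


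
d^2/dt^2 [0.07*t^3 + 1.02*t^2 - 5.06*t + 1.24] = 0.42*t + 2.04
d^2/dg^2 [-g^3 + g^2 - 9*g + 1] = 2 - 6*g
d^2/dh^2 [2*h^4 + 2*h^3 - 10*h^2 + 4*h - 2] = 24*h^2 + 12*h - 20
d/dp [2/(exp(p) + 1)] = -1/(2*cosh(p/2)^2)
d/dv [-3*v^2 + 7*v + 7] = 7 - 6*v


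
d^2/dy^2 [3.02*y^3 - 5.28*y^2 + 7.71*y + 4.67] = 18.12*y - 10.56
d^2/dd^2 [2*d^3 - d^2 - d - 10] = 12*d - 2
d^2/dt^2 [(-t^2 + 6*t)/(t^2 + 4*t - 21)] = 2*(10*t^3 - 63*t^2 + 378*t + 63)/(t^6 + 12*t^5 - 15*t^4 - 440*t^3 + 315*t^2 + 5292*t - 9261)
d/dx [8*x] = 8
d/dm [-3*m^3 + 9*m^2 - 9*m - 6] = -9*m^2 + 18*m - 9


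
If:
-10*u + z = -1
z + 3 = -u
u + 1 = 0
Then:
No Solution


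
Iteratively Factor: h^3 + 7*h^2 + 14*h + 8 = (h + 1)*(h^2 + 6*h + 8) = (h + 1)*(h + 2)*(h + 4)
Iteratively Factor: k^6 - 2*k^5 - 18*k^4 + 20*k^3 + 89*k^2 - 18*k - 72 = (k - 1)*(k^5 - k^4 - 19*k^3 + k^2 + 90*k + 72) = (k - 1)*(k + 1)*(k^4 - 2*k^3 - 17*k^2 + 18*k + 72) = (k - 1)*(k + 1)*(k + 2)*(k^3 - 4*k^2 - 9*k + 36) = (k - 4)*(k - 1)*(k + 1)*(k + 2)*(k^2 - 9) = (k - 4)*(k - 1)*(k + 1)*(k + 2)*(k + 3)*(k - 3)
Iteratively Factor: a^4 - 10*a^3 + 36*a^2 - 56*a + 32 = (a - 2)*(a^3 - 8*a^2 + 20*a - 16) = (a - 2)^2*(a^2 - 6*a + 8) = (a - 4)*(a - 2)^2*(a - 2)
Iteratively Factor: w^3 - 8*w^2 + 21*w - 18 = (w - 3)*(w^2 - 5*w + 6) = (w - 3)*(w - 2)*(w - 3)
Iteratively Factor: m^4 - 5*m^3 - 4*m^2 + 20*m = (m - 2)*(m^3 - 3*m^2 - 10*m) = (m - 5)*(m - 2)*(m^2 + 2*m) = m*(m - 5)*(m - 2)*(m + 2)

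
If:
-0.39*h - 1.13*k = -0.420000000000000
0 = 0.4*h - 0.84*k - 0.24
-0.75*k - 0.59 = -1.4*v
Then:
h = 0.80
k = 0.10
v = 0.47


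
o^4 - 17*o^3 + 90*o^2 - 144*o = o*(o - 8)*(o - 6)*(o - 3)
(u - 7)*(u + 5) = u^2 - 2*u - 35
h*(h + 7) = h^2 + 7*h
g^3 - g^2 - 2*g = g*(g - 2)*(g + 1)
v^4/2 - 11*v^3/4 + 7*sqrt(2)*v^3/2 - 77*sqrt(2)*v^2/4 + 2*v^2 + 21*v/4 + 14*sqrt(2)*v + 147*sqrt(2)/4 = (v/2 + 1/2)*(v - 7/2)*(v - 3)*(v + 7*sqrt(2))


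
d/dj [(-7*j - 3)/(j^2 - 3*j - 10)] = (7*j^2 + 6*j + 61)/(j^4 - 6*j^3 - 11*j^2 + 60*j + 100)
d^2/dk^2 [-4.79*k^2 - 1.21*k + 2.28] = -9.58000000000000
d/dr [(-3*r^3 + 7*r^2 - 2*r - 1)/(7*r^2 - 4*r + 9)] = (-21*r^4 + 24*r^3 - 95*r^2 + 140*r - 22)/(49*r^4 - 56*r^3 + 142*r^2 - 72*r + 81)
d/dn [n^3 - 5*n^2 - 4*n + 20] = 3*n^2 - 10*n - 4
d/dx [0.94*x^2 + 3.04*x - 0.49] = 1.88*x + 3.04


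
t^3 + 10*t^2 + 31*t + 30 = (t + 2)*(t + 3)*(t + 5)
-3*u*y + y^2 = y*(-3*u + y)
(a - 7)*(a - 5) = a^2 - 12*a + 35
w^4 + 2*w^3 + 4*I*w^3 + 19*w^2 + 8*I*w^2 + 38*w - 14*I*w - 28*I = (w + 2)*(w - 2*I)*(w - I)*(w + 7*I)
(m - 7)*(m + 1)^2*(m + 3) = m^4 - 2*m^3 - 28*m^2 - 46*m - 21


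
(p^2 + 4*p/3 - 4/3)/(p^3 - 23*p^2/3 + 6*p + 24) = (3*p^2 + 4*p - 4)/(3*p^3 - 23*p^2 + 18*p + 72)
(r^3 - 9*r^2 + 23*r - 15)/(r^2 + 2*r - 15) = (r^2 - 6*r + 5)/(r + 5)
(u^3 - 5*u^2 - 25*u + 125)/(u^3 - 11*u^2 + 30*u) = (u^2 - 25)/(u*(u - 6))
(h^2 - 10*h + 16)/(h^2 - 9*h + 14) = (h - 8)/(h - 7)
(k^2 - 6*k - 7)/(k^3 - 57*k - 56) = (k - 7)/(k^2 - k - 56)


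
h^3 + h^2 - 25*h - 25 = (h - 5)*(h + 1)*(h + 5)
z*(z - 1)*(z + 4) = z^3 + 3*z^2 - 4*z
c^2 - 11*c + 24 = (c - 8)*(c - 3)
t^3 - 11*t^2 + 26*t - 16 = (t - 8)*(t - 2)*(t - 1)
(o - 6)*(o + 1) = o^2 - 5*o - 6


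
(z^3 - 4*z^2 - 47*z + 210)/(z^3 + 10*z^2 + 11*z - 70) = (z^2 - 11*z + 30)/(z^2 + 3*z - 10)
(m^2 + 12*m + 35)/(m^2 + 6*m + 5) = (m + 7)/(m + 1)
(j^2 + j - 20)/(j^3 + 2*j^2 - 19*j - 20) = 1/(j + 1)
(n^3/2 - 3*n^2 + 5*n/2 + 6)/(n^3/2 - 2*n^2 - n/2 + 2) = (n - 3)/(n - 1)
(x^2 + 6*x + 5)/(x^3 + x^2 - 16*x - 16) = (x + 5)/(x^2 - 16)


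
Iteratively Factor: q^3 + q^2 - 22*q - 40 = (q + 4)*(q^2 - 3*q - 10) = (q - 5)*(q + 4)*(q + 2)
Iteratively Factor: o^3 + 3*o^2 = (o)*(o^2 + 3*o) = o*(o + 3)*(o)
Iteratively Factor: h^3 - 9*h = (h + 3)*(h^2 - 3*h) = (h - 3)*(h + 3)*(h)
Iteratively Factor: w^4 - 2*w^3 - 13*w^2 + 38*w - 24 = (w - 3)*(w^3 + w^2 - 10*w + 8) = (w - 3)*(w + 4)*(w^2 - 3*w + 2) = (w - 3)*(w - 2)*(w + 4)*(w - 1)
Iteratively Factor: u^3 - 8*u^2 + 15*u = (u - 3)*(u^2 - 5*u) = u*(u - 3)*(u - 5)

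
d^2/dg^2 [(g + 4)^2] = 2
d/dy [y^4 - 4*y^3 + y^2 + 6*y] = 4*y^3 - 12*y^2 + 2*y + 6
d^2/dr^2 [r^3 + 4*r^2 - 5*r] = 6*r + 8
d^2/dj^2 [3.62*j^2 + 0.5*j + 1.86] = 7.24000000000000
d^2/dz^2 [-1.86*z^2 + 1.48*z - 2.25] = -3.72000000000000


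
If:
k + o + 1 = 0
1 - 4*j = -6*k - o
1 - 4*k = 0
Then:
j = 5/16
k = 1/4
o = -5/4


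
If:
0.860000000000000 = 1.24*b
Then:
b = 0.69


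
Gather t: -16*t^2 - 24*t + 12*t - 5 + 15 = -16*t^2 - 12*t + 10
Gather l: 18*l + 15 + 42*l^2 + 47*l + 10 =42*l^2 + 65*l + 25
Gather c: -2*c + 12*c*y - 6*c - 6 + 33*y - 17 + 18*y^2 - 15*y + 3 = c*(12*y - 8) + 18*y^2 + 18*y - 20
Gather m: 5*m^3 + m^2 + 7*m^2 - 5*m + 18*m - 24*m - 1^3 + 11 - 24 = 5*m^3 + 8*m^2 - 11*m - 14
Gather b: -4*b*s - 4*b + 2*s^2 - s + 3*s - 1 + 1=b*(-4*s - 4) + 2*s^2 + 2*s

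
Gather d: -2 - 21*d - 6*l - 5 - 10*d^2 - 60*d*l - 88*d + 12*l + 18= -10*d^2 + d*(-60*l - 109) + 6*l + 11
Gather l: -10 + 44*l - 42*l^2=-42*l^2 + 44*l - 10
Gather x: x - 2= x - 2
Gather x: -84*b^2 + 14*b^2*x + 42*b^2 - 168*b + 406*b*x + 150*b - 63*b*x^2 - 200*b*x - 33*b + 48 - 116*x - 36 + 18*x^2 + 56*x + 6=-42*b^2 - 51*b + x^2*(18 - 63*b) + x*(14*b^2 + 206*b - 60) + 18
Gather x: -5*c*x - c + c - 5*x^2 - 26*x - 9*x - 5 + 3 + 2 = -5*x^2 + x*(-5*c - 35)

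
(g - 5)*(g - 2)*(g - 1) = g^3 - 8*g^2 + 17*g - 10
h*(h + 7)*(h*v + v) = h^3*v + 8*h^2*v + 7*h*v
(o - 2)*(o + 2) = o^2 - 4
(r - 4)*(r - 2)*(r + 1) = r^3 - 5*r^2 + 2*r + 8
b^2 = b^2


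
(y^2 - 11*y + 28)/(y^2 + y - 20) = (y - 7)/(y + 5)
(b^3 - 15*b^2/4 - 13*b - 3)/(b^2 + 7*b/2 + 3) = (4*b^2 - 23*b - 6)/(2*(2*b + 3))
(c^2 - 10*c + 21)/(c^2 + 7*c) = (c^2 - 10*c + 21)/(c*(c + 7))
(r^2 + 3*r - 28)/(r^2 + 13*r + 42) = (r - 4)/(r + 6)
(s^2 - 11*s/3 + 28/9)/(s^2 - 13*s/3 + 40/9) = (9*s^2 - 33*s + 28)/(9*s^2 - 39*s + 40)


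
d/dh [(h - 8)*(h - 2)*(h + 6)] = 3*h^2 - 8*h - 44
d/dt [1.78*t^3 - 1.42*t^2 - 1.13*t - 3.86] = 5.34*t^2 - 2.84*t - 1.13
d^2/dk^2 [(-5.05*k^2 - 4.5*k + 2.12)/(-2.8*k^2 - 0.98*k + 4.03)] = (42.8456*k^3 + 242.1804*k^2 + 269.76432*k + 147.661434)/(21.952*k^6 + 23.0496*k^5 - 86.71824*k^4 - 65.408728*k^3 + 124.812324*k^2 + 47.748246*k - 65.450827)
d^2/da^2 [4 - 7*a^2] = -14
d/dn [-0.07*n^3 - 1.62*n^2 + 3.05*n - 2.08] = -0.21*n^2 - 3.24*n + 3.05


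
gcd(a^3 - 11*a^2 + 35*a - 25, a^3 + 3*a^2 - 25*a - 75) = a - 5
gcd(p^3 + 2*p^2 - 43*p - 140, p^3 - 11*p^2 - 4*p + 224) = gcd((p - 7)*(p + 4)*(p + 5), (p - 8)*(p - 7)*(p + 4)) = p^2 - 3*p - 28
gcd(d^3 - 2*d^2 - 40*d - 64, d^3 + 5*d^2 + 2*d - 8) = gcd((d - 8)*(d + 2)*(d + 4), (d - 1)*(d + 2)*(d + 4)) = d^2 + 6*d + 8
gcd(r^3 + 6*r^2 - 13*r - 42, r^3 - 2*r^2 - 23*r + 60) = r - 3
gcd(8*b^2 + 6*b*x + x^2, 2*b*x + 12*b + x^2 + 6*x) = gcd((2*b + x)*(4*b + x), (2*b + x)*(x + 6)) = 2*b + x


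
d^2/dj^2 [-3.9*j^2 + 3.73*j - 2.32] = -7.80000000000000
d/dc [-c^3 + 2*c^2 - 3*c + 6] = -3*c^2 + 4*c - 3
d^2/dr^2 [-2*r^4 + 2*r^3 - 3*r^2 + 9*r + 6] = -24*r^2 + 12*r - 6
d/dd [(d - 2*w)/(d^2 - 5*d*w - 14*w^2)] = (d^2 - 5*d*w - 14*w^2 - (d - 2*w)*(2*d - 5*w))/(-d^2 + 5*d*w + 14*w^2)^2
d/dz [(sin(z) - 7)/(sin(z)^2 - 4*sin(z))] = (-cos(z) + 14/tan(z) - 28*cos(z)/sin(z)^2)/(sin(z) - 4)^2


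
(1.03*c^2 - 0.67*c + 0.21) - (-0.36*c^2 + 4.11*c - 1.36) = 1.39*c^2 - 4.78*c + 1.57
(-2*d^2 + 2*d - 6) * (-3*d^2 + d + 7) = 6*d^4 - 8*d^3 + 6*d^2 + 8*d - 42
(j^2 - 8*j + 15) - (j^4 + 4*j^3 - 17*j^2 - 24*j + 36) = -j^4 - 4*j^3 + 18*j^2 + 16*j - 21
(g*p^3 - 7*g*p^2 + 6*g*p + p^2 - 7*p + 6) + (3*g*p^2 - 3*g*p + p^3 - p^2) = g*p^3 - 4*g*p^2 + 3*g*p + p^3 - 7*p + 6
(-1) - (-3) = 2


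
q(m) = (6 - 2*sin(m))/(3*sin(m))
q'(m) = -(6 - 2*sin(m))*cos(m)/(3*sin(m)^2) - 2*cos(m)/(3*sin(m))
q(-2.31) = -3.37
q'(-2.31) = 2.47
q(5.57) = -3.72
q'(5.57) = -3.53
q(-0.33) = -6.84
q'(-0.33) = -18.02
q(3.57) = -5.48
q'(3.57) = 10.54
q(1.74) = 1.36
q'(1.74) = 0.35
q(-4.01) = 1.95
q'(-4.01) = 2.22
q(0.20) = 9.40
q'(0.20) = -49.66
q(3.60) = -5.19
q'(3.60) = 9.16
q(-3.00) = -14.84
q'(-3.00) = 99.42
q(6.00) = -7.82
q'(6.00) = -24.60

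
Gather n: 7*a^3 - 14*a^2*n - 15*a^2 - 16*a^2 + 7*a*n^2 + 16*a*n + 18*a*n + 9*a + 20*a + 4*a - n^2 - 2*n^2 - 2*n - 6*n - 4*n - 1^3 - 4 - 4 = 7*a^3 - 31*a^2 + 33*a + n^2*(7*a - 3) + n*(-14*a^2 + 34*a - 12) - 9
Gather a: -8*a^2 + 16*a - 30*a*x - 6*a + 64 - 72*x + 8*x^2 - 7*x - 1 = -8*a^2 + a*(10 - 30*x) + 8*x^2 - 79*x + 63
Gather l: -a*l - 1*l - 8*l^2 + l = -a*l - 8*l^2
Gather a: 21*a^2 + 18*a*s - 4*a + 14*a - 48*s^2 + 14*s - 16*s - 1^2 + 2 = 21*a^2 + a*(18*s + 10) - 48*s^2 - 2*s + 1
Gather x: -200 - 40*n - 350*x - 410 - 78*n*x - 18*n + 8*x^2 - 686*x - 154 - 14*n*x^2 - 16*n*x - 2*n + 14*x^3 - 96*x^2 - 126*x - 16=-60*n + 14*x^3 + x^2*(-14*n - 88) + x*(-94*n - 1162) - 780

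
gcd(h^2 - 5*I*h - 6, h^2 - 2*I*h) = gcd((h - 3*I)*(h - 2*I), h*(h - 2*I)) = h - 2*I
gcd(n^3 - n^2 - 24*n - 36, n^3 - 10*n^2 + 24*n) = n - 6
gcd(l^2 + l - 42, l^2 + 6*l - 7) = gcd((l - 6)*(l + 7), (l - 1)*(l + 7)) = l + 7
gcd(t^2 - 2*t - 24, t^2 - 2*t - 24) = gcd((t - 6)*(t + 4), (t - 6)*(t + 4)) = t^2 - 2*t - 24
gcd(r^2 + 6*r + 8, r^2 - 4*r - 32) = r + 4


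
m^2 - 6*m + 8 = (m - 4)*(m - 2)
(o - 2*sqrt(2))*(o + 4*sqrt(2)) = o^2 + 2*sqrt(2)*o - 16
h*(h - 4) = h^2 - 4*h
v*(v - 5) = v^2 - 5*v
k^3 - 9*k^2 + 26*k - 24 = (k - 4)*(k - 3)*(k - 2)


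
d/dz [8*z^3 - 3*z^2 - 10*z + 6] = 24*z^2 - 6*z - 10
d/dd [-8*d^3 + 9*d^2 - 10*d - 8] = -24*d^2 + 18*d - 10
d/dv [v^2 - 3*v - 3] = 2*v - 3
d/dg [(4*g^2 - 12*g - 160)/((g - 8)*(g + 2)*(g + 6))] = 4*(-g^2 - 10*g - 28)/(g^4 + 16*g^3 + 88*g^2 + 192*g + 144)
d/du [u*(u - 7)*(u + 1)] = 3*u^2 - 12*u - 7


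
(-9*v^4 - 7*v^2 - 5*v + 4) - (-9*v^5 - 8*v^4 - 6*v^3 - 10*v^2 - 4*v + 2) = 9*v^5 - v^4 + 6*v^3 + 3*v^2 - v + 2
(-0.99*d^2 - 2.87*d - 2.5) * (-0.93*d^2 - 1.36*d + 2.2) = 0.9207*d^4 + 4.0155*d^3 + 4.0502*d^2 - 2.914*d - 5.5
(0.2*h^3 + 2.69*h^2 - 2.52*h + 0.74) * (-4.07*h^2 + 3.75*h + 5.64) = -0.814*h^5 - 10.1983*h^4 + 21.4719*h^3 + 2.7098*h^2 - 11.4378*h + 4.1736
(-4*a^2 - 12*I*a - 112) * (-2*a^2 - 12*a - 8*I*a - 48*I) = 8*a^4 + 48*a^3 + 56*I*a^3 + 128*a^2 + 336*I*a^2 + 768*a + 896*I*a + 5376*I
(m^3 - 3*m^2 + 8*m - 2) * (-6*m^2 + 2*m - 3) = -6*m^5 + 20*m^4 - 57*m^3 + 37*m^2 - 28*m + 6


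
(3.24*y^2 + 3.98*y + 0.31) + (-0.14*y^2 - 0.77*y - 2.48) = 3.1*y^2 + 3.21*y - 2.17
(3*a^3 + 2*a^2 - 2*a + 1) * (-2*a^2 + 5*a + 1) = -6*a^5 + 11*a^4 + 17*a^3 - 10*a^2 + 3*a + 1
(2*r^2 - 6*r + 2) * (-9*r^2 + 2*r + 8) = -18*r^4 + 58*r^3 - 14*r^2 - 44*r + 16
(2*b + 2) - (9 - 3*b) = 5*b - 7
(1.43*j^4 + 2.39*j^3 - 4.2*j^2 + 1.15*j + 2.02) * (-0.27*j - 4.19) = -0.3861*j^5 - 6.637*j^4 - 8.8801*j^3 + 17.2875*j^2 - 5.3639*j - 8.4638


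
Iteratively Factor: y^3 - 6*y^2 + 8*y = (y)*(y^2 - 6*y + 8) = y*(y - 2)*(y - 4)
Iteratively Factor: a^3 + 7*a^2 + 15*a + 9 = (a + 1)*(a^2 + 6*a + 9) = (a + 1)*(a + 3)*(a + 3)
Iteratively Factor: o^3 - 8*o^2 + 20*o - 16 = (o - 2)*(o^2 - 6*o + 8) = (o - 2)^2*(o - 4)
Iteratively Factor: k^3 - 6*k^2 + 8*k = (k - 4)*(k^2 - 2*k) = (k - 4)*(k - 2)*(k)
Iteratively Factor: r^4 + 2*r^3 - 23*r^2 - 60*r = (r + 3)*(r^3 - r^2 - 20*r) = r*(r + 3)*(r^2 - r - 20) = r*(r - 5)*(r + 3)*(r + 4)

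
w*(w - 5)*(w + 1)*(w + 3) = w^4 - w^3 - 17*w^2 - 15*w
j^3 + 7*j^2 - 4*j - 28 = (j - 2)*(j + 2)*(j + 7)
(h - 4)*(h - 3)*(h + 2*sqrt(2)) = h^3 - 7*h^2 + 2*sqrt(2)*h^2 - 14*sqrt(2)*h + 12*h + 24*sqrt(2)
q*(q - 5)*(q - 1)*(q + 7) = q^4 + q^3 - 37*q^2 + 35*q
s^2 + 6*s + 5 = (s + 1)*(s + 5)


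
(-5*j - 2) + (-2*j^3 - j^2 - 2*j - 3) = -2*j^3 - j^2 - 7*j - 5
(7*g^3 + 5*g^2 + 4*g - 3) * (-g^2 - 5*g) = -7*g^5 - 40*g^4 - 29*g^3 - 17*g^2 + 15*g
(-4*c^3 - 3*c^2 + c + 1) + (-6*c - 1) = -4*c^3 - 3*c^2 - 5*c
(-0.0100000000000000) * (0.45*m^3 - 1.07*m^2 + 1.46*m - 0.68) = -0.0045*m^3 + 0.0107*m^2 - 0.0146*m + 0.0068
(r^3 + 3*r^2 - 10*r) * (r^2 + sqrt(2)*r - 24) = r^5 + sqrt(2)*r^4 + 3*r^4 - 34*r^3 + 3*sqrt(2)*r^3 - 72*r^2 - 10*sqrt(2)*r^2 + 240*r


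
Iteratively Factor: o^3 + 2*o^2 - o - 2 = (o - 1)*(o^2 + 3*o + 2) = (o - 1)*(o + 1)*(o + 2)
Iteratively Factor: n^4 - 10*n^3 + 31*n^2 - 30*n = (n - 3)*(n^3 - 7*n^2 + 10*n) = n*(n - 3)*(n^2 - 7*n + 10) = n*(n - 3)*(n - 2)*(n - 5)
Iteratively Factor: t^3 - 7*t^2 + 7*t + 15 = (t - 3)*(t^2 - 4*t - 5) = (t - 5)*(t - 3)*(t + 1)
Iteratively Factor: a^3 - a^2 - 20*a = (a + 4)*(a^2 - 5*a) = (a - 5)*(a + 4)*(a)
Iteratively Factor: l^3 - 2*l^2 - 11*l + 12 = (l - 4)*(l^2 + 2*l - 3) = (l - 4)*(l + 3)*(l - 1)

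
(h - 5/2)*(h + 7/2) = h^2 + h - 35/4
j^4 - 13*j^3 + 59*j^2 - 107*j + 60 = (j - 5)*(j - 4)*(j - 3)*(j - 1)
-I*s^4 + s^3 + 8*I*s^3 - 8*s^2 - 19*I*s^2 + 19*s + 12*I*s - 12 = (s - 4)*(s - 3)*(s + I)*(-I*s + I)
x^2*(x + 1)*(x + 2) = x^4 + 3*x^3 + 2*x^2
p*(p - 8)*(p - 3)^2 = p^4 - 14*p^3 + 57*p^2 - 72*p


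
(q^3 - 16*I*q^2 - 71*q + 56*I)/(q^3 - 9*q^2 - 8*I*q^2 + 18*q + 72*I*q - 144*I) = (q^2 - 8*I*q - 7)/(q^2 - 9*q + 18)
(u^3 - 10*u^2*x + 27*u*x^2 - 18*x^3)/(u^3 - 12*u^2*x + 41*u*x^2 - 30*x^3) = (-u + 3*x)/(-u + 5*x)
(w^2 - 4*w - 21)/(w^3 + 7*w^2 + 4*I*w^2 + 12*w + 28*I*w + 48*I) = (w - 7)/(w^2 + 4*w*(1 + I) + 16*I)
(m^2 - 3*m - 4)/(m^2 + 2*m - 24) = (m + 1)/(m + 6)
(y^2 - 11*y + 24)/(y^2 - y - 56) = (y - 3)/(y + 7)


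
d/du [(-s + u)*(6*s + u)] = 5*s + 2*u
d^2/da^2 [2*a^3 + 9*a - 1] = 12*a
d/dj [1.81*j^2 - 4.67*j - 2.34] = 3.62*j - 4.67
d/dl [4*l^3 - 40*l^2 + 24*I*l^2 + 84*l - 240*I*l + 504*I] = 12*l^2 + l*(-80 + 48*I) + 84 - 240*I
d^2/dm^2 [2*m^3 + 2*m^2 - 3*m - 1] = 12*m + 4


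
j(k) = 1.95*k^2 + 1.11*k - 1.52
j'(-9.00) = -33.99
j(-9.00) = 146.44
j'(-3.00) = -10.59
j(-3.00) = 12.70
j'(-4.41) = -16.09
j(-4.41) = 31.51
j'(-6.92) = -25.88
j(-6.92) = 84.18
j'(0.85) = 4.42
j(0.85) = 0.83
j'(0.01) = 1.15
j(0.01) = -1.51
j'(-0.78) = -1.93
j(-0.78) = -1.20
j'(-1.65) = -5.32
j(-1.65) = 1.96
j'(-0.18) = 0.41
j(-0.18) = -1.66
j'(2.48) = 10.78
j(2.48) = 13.23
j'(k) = 3.9*k + 1.11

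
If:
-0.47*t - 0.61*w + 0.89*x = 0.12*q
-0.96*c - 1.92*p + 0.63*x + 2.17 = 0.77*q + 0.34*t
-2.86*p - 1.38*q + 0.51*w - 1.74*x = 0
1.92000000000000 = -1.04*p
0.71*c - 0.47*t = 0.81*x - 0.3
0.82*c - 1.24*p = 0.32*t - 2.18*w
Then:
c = 3.98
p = -1.85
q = 1.53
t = 4.46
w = -1.89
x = 1.27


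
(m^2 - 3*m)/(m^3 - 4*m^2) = (m - 3)/(m*(m - 4))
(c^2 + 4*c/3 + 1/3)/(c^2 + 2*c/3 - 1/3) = (3*c + 1)/(3*c - 1)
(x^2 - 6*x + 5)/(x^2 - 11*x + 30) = (x - 1)/(x - 6)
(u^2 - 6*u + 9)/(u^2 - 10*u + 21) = (u - 3)/(u - 7)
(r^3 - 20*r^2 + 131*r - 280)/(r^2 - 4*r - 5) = (r^2 - 15*r + 56)/(r + 1)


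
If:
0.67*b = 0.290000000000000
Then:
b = 0.43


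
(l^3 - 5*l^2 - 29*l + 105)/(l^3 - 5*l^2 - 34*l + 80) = (l^2 - 10*l + 21)/(l^2 - 10*l + 16)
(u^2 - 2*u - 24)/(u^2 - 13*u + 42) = (u + 4)/(u - 7)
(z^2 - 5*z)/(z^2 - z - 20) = z/(z + 4)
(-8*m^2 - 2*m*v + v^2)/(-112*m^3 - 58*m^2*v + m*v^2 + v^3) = (-4*m + v)/(-56*m^2 - m*v + v^2)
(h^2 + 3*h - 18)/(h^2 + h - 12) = (h + 6)/(h + 4)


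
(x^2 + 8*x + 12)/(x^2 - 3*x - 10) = (x + 6)/(x - 5)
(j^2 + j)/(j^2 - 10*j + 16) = j*(j + 1)/(j^2 - 10*j + 16)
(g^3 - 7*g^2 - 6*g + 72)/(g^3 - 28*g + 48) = (g^2 - 3*g - 18)/(g^2 + 4*g - 12)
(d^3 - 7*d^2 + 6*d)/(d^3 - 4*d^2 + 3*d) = (d - 6)/(d - 3)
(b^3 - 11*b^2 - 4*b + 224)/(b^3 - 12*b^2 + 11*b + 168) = (b + 4)/(b + 3)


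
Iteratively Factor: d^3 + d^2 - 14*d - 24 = (d - 4)*(d^2 + 5*d + 6) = (d - 4)*(d + 2)*(d + 3)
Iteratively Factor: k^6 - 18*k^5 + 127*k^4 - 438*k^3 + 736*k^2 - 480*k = (k - 4)*(k^5 - 14*k^4 + 71*k^3 - 154*k^2 + 120*k) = (k - 4)^2*(k^4 - 10*k^3 + 31*k^2 - 30*k) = (k - 4)^2*(k - 3)*(k^3 - 7*k^2 + 10*k) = (k - 5)*(k - 4)^2*(k - 3)*(k^2 - 2*k) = (k - 5)*(k - 4)^2*(k - 3)*(k - 2)*(k)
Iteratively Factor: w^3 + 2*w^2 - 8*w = (w + 4)*(w^2 - 2*w) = w*(w + 4)*(w - 2)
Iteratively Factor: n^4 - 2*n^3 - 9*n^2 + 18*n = (n)*(n^3 - 2*n^2 - 9*n + 18) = n*(n - 2)*(n^2 - 9) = n*(n - 2)*(n + 3)*(n - 3)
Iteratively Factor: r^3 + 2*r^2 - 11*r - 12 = (r - 3)*(r^2 + 5*r + 4) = (r - 3)*(r + 1)*(r + 4)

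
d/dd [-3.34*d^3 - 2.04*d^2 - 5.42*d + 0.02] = -10.02*d^2 - 4.08*d - 5.42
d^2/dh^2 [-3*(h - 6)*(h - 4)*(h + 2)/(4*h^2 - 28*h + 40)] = 3*(13*h^3 - 174*h^2 + 828*h - 1352)/(2*(h^6 - 21*h^5 + 177*h^4 - 763*h^3 + 1770*h^2 - 2100*h + 1000))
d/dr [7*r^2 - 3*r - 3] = 14*r - 3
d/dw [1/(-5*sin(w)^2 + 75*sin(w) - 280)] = (2*sin(w) - 15)*cos(w)/(5*(sin(w)^2 - 15*sin(w) + 56)^2)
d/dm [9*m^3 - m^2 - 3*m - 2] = 27*m^2 - 2*m - 3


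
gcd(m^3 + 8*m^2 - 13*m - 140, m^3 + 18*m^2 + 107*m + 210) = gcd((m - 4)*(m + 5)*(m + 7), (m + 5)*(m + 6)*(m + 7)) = m^2 + 12*m + 35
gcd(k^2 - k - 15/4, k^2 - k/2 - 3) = k + 3/2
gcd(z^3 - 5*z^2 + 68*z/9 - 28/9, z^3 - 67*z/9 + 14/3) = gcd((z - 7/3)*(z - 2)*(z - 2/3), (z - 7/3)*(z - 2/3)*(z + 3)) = z^2 - 3*z + 14/9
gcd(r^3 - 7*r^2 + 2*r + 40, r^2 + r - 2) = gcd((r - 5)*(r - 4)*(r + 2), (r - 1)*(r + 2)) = r + 2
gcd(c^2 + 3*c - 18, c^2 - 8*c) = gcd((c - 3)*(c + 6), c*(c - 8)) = 1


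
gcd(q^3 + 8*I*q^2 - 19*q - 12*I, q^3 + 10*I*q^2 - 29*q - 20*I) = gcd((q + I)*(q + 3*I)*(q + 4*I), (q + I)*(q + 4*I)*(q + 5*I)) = q^2 + 5*I*q - 4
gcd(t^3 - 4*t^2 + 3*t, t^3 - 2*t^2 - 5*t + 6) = t^2 - 4*t + 3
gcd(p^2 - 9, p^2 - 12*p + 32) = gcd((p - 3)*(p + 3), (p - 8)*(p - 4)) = 1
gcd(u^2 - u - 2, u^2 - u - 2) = u^2 - u - 2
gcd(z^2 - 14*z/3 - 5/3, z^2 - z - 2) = 1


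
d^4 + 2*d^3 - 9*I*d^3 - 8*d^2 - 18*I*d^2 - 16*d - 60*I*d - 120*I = (d + 2)*(d - 6*I)*(d - 5*I)*(d + 2*I)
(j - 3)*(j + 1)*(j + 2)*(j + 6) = j^4 + 6*j^3 - 7*j^2 - 48*j - 36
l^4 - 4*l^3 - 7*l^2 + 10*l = l*(l - 5)*(l - 1)*(l + 2)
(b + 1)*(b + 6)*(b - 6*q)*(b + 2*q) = b^4 - 4*b^3*q + 7*b^3 - 12*b^2*q^2 - 28*b^2*q + 6*b^2 - 84*b*q^2 - 24*b*q - 72*q^2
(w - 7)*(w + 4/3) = w^2 - 17*w/3 - 28/3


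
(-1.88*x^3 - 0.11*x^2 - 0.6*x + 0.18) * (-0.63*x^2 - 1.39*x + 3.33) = 1.1844*x^5 + 2.6825*x^4 - 5.7295*x^3 + 0.3543*x^2 - 2.2482*x + 0.5994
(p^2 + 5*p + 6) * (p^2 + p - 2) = p^4 + 6*p^3 + 9*p^2 - 4*p - 12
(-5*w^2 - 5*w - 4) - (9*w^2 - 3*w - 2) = -14*w^2 - 2*w - 2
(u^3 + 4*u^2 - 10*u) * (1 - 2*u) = -2*u^4 - 7*u^3 + 24*u^2 - 10*u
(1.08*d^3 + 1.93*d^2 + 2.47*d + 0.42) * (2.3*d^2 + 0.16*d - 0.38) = 2.484*d^5 + 4.6118*d^4 + 5.5794*d^3 + 0.6278*d^2 - 0.8714*d - 0.1596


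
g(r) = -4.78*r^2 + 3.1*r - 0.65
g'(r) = 3.1 - 9.56*r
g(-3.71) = -77.94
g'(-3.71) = 38.57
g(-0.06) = -0.85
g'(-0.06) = 3.67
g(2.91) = -32.11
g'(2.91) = -24.72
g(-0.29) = -1.95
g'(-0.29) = 5.87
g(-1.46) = -15.37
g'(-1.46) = 17.06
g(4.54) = -85.10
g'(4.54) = -40.30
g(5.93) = -150.36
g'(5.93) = -53.59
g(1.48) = -6.53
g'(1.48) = -11.05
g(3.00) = -34.37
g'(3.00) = -25.58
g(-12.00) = -726.17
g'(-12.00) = 117.82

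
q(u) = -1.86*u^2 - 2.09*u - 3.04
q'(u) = -3.72*u - 2.09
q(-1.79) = -5.26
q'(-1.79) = 4.57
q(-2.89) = -12.53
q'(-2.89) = 8.66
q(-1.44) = -3.89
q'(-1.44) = 3.27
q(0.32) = -3.90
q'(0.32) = -3.28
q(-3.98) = -24.18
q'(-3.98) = 12.72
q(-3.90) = -23.18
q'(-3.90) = 12.42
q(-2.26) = -7.82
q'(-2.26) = 6.32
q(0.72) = -5.51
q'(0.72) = -4.77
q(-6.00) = -57.46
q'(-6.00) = 20.23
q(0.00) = -3.04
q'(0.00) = -2.09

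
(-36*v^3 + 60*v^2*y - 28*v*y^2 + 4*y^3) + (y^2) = -36*v^3 + 60*v^2*y - 28*v*y^2 + 4*y^3 + y^2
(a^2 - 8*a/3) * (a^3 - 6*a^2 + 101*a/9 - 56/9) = a^5 - 26*a^4/3 + 245*a^3/9 - 976*a^2/27 + 448*a/27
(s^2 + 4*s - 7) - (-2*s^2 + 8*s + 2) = 3*s^2 - 4*s - 9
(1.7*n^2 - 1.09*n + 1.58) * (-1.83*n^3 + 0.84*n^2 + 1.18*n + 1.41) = -3.111*n^5 + 3.4227*n^4 - 1.801*n^3 + 2.438*n^2 + 0.3275*n + 2.2278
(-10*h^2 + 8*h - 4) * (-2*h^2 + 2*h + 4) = 20*h^4 - 36*h^3 - 16*h^2 + 24*h - 16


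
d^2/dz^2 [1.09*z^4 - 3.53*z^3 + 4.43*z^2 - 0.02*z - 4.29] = 13.08*z^2 - 21.18*z + 8.86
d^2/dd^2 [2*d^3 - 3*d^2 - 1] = 12*d - 6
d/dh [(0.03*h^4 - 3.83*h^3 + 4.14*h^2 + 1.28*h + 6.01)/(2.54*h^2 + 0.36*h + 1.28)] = (0.1524*h^5 - 9.6958*h^4 - 2.604*h^3 - 16.468*h^2 - 19.9324*h - 0.5252)/(6.4516*h^4 + 1.8288*h^3 + 6.632*h^2 + 0.9216*h + 1.6384)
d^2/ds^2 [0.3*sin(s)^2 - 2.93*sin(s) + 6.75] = 2.93*sin(s) + 0.6*cos(2*s)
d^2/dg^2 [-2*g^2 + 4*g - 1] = -4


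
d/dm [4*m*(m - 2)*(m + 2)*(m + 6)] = 16*m^3 + 72*m^2 - 32*m - 96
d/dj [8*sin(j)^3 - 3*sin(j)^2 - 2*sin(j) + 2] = 2*(12*sin(j)^2 - 3*sin(j) - 1)*cos(j)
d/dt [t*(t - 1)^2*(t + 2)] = 4*t^3 - 6*t + 2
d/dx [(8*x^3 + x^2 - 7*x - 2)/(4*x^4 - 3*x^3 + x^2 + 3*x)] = (-32*x^6 - 8*x^5 + 95*x^4 + 38*x^3 - 8*x^2 + 4*x + 6)/(x^2*(16*x^6 - 24*x^5 + 17*x^4 + 18*x^3 - 17*x^2 + 6*x + 9))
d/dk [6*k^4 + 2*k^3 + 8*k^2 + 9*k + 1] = 24*k^3 + 6*k^2 + 16*k + 9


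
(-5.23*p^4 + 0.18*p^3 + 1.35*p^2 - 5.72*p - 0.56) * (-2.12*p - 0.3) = 11.0876*p^5 + 1.1874*p^4 - 2.916*p^3 + 11.7214*p^2 + 2.9032*p + 0.168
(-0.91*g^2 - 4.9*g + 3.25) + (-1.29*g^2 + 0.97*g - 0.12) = -2.2*g^2 - 3.93*g + 3.13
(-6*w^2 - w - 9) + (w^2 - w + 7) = -5*w^2 - 2*w - 2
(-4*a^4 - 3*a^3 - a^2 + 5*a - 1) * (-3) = 12*a^4 + 9*a^3 + 3*a^2 - 15*a + 3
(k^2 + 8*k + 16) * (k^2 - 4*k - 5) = k^4 + 4*k^3 - 21*k^2 - 104*k - 80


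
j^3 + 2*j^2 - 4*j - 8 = (j - 2)*(j + 2)^2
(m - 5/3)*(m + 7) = m^2 + 16*m/3 - 35/3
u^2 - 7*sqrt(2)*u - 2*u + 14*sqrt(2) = (u - 2)*(u - 7*sqrt(2))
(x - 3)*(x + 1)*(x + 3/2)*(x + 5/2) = x^4 + 2*x^3 - 29*x^2/4 - 39*x/2 - 45/4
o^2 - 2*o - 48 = (o - 8)*(o + 6)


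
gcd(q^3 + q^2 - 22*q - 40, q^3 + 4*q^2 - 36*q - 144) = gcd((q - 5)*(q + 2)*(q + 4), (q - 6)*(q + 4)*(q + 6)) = q + 4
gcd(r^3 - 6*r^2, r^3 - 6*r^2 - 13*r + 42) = 1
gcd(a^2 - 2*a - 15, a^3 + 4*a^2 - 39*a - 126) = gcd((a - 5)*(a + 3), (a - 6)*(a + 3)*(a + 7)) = a + 3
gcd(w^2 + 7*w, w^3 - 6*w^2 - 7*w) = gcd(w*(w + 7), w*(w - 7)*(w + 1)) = w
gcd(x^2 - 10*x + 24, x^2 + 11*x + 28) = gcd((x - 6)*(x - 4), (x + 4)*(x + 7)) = 1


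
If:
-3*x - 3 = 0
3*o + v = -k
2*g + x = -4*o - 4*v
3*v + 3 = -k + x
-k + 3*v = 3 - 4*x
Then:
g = -23/6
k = -11/2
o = 5/3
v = 1/2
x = -1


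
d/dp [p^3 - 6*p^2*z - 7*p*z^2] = 3*p^2 - 12*p*z - 7*z^2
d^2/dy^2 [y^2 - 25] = 2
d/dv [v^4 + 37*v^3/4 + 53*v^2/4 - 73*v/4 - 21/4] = 4*v^3 + 111*v^2/4 + 53*v/2 - 73/4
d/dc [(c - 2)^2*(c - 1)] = (c - 2)*(3*c - 4)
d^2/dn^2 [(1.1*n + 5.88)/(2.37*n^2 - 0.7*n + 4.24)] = ((1.1*n + 5.88)*(4.74*n - 0.7)*(9.48*n - 1.4) - (15.642*n + 26.3312)*(2.37*n^2 - 0.7*n + 4.24))/(2.37*n^2 - 0.7*n + 4.24)^3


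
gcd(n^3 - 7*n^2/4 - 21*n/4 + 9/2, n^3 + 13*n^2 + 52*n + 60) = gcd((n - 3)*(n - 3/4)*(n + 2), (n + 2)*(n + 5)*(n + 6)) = n + 2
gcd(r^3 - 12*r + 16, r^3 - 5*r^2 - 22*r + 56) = r^2 + 2*r - 8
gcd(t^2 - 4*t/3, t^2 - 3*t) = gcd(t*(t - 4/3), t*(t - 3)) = t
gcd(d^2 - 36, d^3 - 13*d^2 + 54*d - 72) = d - 6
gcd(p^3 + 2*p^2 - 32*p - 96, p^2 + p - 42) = p - 6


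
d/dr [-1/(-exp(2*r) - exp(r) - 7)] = (-2*exp(r) - 1)*exp(r)/(exp(2*r) + exp(r) + 7)^2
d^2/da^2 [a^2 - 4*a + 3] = 2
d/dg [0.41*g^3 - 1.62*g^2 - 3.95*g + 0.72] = 1.23*g^2 - 3.24*g - 3.95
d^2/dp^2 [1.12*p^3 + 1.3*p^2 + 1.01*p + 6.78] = 6.72*p + 2.6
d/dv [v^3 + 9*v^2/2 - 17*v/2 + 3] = 3*v^2 + 9*v - 17/2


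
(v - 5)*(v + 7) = v^2 + 2*v - 35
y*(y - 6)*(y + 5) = y^3 - y^2 - 30*y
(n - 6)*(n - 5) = n^2 - 11*n + 30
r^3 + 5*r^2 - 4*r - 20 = (r - 2)*(r + 2)*(r + 5)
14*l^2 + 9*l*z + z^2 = (2*l + z)*(7*l + z)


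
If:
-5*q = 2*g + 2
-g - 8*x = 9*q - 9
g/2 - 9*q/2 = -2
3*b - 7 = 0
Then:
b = 7/3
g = -38/23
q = 6/23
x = 191/184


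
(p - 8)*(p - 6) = p^2 - 14*p + 48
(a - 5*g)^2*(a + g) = a^3 - 9*a^2*g + 15*a*g^2 + 25*g^3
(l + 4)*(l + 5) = l^2 + 9*l + 20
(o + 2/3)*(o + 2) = o^2 + 8*o/3 + 4/3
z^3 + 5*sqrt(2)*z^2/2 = z^2*(z + 5*sqrt(2)/2)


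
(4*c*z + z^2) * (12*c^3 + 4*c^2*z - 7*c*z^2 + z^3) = 48*c^4*z + 28*c^3*z^2 - 24*c^2*z^3 - 3*c*z^4 + z^5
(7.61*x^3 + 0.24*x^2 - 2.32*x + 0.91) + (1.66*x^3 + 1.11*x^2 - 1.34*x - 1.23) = 9.27*x^3 + 1.35*x^2 - 3.66*x - 0.32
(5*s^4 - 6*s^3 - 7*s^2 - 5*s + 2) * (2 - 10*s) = -50*s^5 + 70*s^4 + 58*s^3 + 36*s^2 - 30*s + 4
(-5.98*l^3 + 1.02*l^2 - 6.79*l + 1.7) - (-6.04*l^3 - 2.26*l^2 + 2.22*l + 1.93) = 0.0599999999999996*l^3 + 3.28*l^2 - 9.01*l - 0.23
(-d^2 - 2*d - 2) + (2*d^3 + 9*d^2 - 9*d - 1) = 2*d^3 + 8*d^2 - 11*d - 3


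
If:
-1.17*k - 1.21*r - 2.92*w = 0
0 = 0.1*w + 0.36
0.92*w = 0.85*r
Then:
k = 13.01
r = -3.90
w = -3.60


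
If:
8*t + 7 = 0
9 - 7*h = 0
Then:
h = 9/7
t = -7/8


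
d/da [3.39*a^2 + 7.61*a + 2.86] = 6.78*a + 7.61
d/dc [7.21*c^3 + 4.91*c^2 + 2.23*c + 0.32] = 21.63*c^2 + 9.82*c + 2.23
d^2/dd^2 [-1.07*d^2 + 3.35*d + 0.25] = -2.14000000000000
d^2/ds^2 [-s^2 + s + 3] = -2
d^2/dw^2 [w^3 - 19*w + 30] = 6*w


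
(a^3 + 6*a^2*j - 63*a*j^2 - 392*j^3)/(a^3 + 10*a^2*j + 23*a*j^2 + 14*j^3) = (a^2 - a*j - 56*j^2)/(a^2 + 3*a*j + 2*j^2)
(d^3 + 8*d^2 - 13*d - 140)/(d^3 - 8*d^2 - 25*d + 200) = (d^2 + 3*d - 28)/(d^2 - 13*d + 40)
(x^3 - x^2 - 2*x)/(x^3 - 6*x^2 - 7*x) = (x - 2)/(x - 7)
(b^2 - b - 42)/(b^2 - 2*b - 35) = (b + 6)/(b + 5)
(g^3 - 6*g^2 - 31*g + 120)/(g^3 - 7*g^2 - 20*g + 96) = (g + 5)/(g + 4)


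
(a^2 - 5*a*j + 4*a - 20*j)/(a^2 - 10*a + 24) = (a^2 - 5*a*j + 4*a - 20*j)/(a^2 - 10*a + 24)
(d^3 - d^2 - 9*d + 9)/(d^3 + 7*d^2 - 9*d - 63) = (d - 1)/(d + 7)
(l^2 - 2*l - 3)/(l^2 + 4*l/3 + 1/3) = 3*(l - 3)/(3*l + 1)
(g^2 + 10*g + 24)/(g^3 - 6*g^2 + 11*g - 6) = (g^2 + 10*g + 24)/(g^3 - 6*g^2 + 11*g - 6)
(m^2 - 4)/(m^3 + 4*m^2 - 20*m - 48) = (m - 2)/(m^2 + 2*m - 24)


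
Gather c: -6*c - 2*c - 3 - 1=-8*c - 4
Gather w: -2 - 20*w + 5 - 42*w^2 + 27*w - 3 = -42*w^2 + 7*w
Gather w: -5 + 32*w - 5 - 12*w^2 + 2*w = -12*w^2 + 34*w - 10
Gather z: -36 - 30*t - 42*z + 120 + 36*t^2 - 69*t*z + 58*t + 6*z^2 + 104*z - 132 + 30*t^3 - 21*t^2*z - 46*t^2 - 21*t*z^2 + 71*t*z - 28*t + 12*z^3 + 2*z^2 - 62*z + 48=30*t^3 - 10*t^2 + 12*z^3 + z^2*(8 - 21*t) + z*(-21*t^2 + 2*t)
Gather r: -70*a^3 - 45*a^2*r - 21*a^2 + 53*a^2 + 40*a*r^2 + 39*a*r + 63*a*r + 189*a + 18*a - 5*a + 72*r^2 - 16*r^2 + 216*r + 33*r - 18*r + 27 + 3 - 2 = -70*a^3 + 32*a^2 + 202*a + r^2*(40*a + 56) + r*(-45*a^2 + 102*a + 231) + 28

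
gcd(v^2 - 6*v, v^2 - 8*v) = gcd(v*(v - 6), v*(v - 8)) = v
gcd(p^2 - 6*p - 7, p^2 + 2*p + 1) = p + 1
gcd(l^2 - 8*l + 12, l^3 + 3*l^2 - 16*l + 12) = l - 2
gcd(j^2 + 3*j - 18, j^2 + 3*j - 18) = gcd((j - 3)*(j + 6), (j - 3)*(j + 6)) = j^2 + 3*j - 18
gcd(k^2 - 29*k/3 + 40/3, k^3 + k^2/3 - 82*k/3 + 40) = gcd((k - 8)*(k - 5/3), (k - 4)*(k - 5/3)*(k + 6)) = k - 5/3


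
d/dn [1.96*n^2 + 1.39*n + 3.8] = 3.92*n + 1.39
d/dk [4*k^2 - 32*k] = 8*k - 32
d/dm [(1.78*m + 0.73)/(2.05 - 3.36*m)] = (20.502048*m - 12.50869)/(3.36*m - 2.05)^3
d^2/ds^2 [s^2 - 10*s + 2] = 2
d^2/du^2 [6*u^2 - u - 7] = 12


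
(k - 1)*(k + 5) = k^2 + 4*k - 5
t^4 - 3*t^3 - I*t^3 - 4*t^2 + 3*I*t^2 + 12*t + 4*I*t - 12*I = (t - 3)*(t - 2)*(t + 2)*(t - I)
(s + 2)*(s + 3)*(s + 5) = s^3 + 10*s^2 + 31*s + 30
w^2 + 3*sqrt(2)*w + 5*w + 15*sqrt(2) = (w + 5)*(w + 3*sqrt(2))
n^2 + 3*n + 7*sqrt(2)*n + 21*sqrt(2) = (n + 3)*(n + 7*sqrt(2))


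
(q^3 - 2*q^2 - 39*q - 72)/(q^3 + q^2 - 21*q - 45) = (q - 8)/(q - 5)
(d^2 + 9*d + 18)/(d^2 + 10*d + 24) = (d + 3)/(d + 4)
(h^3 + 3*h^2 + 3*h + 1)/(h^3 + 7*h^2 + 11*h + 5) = (h + 1)/(h + 5)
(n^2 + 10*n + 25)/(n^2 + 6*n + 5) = (n + 5)/(n + 1)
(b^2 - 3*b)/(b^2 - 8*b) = (b - 3)/(b - 8)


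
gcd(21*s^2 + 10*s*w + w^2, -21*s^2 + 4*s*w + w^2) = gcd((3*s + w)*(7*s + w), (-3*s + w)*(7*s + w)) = 7*s + w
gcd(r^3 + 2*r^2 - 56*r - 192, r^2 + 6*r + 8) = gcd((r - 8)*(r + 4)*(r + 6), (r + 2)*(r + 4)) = r + 4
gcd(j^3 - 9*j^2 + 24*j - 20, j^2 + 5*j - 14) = j - 2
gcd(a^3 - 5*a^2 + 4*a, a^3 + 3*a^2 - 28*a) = a^2 - 4*a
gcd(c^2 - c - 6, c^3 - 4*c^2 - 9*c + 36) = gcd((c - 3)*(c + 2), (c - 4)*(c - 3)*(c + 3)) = c - 3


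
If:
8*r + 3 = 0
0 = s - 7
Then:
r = -3/8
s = 7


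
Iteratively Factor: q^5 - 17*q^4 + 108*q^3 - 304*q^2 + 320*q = (q)*(q^4 - 17*q^3 + 108*q^2 - 304*q + 320) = q*(q - 4)*(q^3 - 13*q^2 + 56*q - 80) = q*(q - 5)*(q - 4)*(q^2 - 8*q + 16) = q*(q - 5)*(q - 4)^2*(q - 4)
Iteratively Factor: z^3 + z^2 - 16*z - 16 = (z - 4)*(z^2 + 5*z + 4) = (z - 4)*(z + 4)*(z + 1)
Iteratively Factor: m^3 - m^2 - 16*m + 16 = (m - 4)*(m^2 + 3*m - 4) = (m - 4)*(m + 4)*(m - 1)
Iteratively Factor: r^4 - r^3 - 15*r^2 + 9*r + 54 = (r + 3)*(r^3 - 4*r^2 - 3*r + 18) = (r - 3)*(r + 3)*(r^2 - r - 6) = (r - 3)*(r + 2)*(r + 3)*(r - 3)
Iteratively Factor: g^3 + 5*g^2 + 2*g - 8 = (g + 2)*(g^2 + 3*g - 4) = (g - 1)*(g + 2)*(g + 4)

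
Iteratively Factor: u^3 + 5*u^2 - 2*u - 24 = (u + 4)*(u^2 + u - 6) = (u + 3)*(u + 4)*(u - 2)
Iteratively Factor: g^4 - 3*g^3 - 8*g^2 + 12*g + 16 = (g + 1)*(g^3 - 4*g^2 - 4*g + 16) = (g - 4)*(g + 1)*(g^2 - 4) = (g - 4)*(g - 2)*(g + 1)*(g + 2)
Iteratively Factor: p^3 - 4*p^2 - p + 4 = (p + 1)*(p^2 - 5*p + 4) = (p - 1)*(p + 1)*(p - 4)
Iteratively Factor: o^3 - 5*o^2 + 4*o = (o)*(o^2 - 5*o + 4) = o*(o - 4)*(o - 1)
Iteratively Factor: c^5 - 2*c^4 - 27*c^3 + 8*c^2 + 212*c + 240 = (c - 5)*(c^4 + 3*c^3 - 12*c^2 - 52*c - 48) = (c - 5)*(c - 4)*(c^3 + 7*c^2 + 16*c + 12) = (c - 5)*(c - 4)*(c + 2)*(c^2 + 5*c + 6) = (c - 5)*(c - 4)*(c + 2)*(c + 3)*(c + 2)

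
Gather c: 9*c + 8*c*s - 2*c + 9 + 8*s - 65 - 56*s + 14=c*(8*s + 7) - 48*s - 42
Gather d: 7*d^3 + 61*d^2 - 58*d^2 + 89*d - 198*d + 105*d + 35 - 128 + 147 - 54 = 7*d^3 + 3*d^2 - 4*d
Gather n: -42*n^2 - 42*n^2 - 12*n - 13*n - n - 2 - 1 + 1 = -84*n^2 - 26*n - 2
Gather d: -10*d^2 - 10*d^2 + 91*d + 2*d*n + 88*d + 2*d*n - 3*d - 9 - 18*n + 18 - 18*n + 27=-20*d^2 + d*(4*n + 176) - 36*n + 36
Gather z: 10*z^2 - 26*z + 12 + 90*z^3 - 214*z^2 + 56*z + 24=90*z^3 - 204*z^2 + 30*z + 36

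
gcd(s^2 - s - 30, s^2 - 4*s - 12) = s - 6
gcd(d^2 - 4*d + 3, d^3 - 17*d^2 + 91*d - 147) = d - 3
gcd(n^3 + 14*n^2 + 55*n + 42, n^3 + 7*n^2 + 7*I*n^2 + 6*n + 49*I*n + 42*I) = n^2 + 7*n + 6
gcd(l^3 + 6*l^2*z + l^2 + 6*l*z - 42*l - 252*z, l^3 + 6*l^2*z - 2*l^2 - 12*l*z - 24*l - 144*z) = l^2 + 6*l*z - 6*l - 36*z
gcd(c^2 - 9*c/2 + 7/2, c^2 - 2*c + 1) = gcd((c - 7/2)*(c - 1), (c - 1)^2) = c - 1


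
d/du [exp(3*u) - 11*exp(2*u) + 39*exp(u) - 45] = (3*exp(2*u) - 22*exp(u) + 39)*exp(u)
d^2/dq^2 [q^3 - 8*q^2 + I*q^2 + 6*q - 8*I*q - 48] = 6*q - 16 + 2*I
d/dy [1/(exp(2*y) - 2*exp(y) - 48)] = 2*(1 - exp(y))*exp(y)/(-exp(2*y) + 2*exp(y) + 48)^2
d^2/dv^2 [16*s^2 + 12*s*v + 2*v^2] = 4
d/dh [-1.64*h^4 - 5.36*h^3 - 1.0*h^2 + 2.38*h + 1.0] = -6.56*h^3 - 16.08*h^2 - 2.0*h + 2.38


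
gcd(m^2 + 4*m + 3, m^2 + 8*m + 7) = m + 1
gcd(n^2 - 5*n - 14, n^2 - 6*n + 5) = 1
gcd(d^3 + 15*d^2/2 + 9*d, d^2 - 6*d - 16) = 1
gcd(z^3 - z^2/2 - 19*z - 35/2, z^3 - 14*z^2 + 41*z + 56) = z + 1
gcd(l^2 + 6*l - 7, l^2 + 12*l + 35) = l + 7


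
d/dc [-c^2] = -2*c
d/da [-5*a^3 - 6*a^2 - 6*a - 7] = -15*a^2 - 12*a - 6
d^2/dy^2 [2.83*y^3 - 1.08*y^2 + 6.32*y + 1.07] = 16.98*y - 2.16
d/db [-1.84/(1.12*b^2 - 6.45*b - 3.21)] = (4.1216*b - 11.868)/(-1.12*b^2 + 6.45*b + 3.21)^2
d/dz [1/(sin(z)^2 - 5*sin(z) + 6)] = (5 - 2*sin(z))*cos(z)/(sin(z)^2 - 5*sin(z) + 6)^2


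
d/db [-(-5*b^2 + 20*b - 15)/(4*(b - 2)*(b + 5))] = 5*(7*b^2 - 26*b + 31)/(4*(b^4 + 6*b^3 - 11*b^2 - 60*b + 100))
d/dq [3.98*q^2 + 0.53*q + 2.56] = 7.96*q + 0.53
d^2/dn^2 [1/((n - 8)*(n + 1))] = 2*((n - 8)^2 + (n - 8)*(n + 1) + (n + 1)^2)/((n - 8)^3*(n + 1)^3)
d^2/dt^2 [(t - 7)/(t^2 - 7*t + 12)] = 2*((14 - 3*t)*(t^2 - 7*t + 12) + (t - 7)*(2*t - 7)^2)/(t^2 - 7*t + 12)^3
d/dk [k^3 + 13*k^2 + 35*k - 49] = 3*k^2 + 26*k + 35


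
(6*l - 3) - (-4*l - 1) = 10*l - 2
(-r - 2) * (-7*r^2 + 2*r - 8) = 7*r^3 + 12*r^2 + 4*r + 16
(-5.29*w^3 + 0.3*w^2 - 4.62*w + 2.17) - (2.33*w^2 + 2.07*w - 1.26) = -5.29*w^3 - 2.03*w^2 - 6.69*w + 3.43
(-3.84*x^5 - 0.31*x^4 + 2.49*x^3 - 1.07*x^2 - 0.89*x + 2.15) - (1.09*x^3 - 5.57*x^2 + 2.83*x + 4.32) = -3.84*x^5 - 0.31*x^4 + 1.4*x^3 + 4.5*x^2 - 3.72*x - 2.17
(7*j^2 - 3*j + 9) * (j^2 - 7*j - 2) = 7*j^4 - 52*j^3 + 16*j^2 - 57*j - 18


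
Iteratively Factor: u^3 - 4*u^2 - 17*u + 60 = (u - 5)*(u^2 + u - 12) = (u - 5)*(u + 4)*(u - 3)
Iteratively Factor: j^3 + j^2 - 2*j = (j + 2)*(j^2 - j) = (j - 1)*(j + 2)*(j)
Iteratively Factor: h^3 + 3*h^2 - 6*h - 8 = (h + 1)*(h^2 + 2*h - 8) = (h - 2)*(h + 1)*(h + 4)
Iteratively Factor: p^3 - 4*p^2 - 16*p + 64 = (p - 4)*(p^2 - 16) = (p - 4)*(p + 4)*(p - 4)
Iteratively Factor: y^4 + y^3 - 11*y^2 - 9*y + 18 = (y - 1)*(y^3 + 2*y^2 - 9*y - 18) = (y - 3)*(y - 1)*(y^2 + 5*y + 6) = (y - 3)*(y - 1)*(y + 3)*(y + 2)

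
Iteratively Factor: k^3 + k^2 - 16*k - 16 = (k + 4)*(k^2 - 3*k - 4) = (k + 1)*(k + 4)*(k - 4)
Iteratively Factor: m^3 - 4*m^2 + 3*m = (m - 3)*(m^2 - m) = (m - 3)*(m - 1)*(m)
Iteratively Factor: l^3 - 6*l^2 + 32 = (l - 4)*(l^2 - 2*l - 8) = (l - 4)*(l + 2)*(l - 4)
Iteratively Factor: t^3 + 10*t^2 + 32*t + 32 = (t + 4)*(t^2 + 6*t + 8) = (t + 4)^2*(t + 2)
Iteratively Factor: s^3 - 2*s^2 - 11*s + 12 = (s - 4)*(s^2 + 2*s - 3) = (s - 4)*(s + 3)*(s - 1)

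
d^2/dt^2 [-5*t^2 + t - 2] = -10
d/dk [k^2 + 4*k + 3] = 2*k + 4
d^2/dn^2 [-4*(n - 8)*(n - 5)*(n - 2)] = 120 - 24*n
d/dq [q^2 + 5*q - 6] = 2*q + 5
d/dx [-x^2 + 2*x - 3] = 2 - 2*x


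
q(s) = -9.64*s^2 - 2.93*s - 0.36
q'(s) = -19.28*s - 2.93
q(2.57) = -71.56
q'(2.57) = -52.48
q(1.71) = -33.56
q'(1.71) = -35.90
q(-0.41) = -0.78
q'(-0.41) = 4.97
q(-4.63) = -193.45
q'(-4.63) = 86.34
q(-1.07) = -8.26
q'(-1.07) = 17.70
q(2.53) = -69.48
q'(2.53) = -51.71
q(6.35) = -407.67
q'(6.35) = -125.36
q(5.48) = -305.91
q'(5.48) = -108.58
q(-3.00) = -78.33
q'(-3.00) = 54.91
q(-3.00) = -78.33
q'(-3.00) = 54.91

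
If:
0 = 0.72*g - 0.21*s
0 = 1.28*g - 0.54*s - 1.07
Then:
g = -1.87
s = -6.42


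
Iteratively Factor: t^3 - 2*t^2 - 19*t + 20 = (t + 4)*(t^2 - 6*t + 5) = (t - 1)*(t + 4)*(t - 5)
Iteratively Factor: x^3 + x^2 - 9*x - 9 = (x + 3)*(x^2 - 2*x - 3) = (x - 3)*(x + 3)*(x + 1)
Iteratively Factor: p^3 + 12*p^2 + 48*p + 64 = (p + 4)*(p^2 + 8*p + 16) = (p + 4)^2*(p + 4)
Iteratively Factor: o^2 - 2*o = (o - 2)*(o)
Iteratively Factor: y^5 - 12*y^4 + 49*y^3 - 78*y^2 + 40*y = (y - 1)*(y^4 - 11*y^3 + 38*y^2 - 40*y) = y*(y - 1)*(y^3 - 11*y^2 + 38*y - 40) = y*(y - 2)*(y - 1)*(y^2 - 9*y + 20) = y*(y - 5)*(y - 2)*(y - 1)*(y - 4)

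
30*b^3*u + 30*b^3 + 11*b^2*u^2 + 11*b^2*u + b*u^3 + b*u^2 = (5*b + u)*(6*b + u)*(b*u + b)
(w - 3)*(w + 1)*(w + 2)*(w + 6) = w^4 + 6*w^3 - 7*w^2 - 48*w - 36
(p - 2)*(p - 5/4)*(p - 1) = p^3 - 17*p^2/4 + 23*p/4 - 5/2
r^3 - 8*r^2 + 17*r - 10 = (r - 5)*(r - 2)*(r - 1)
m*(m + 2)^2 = m^3 + 4*m^2 + 4*m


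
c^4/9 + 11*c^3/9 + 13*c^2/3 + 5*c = c*(c/3 + 1)^2*(c + 5)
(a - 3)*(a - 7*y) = a^2 - 7*a*y - 3*a + 21*y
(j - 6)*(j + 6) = j^2 - 36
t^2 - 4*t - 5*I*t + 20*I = (t - 4)*(t - 5*I)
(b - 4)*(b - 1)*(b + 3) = b^3 - 2*b^2 - 11*b + 12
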